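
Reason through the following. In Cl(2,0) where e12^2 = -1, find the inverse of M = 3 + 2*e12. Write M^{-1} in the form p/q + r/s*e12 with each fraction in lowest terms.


M = 3 + 2*e12, where e12^2 = -1.
Since M commutes with its reverse ~M = a - b*e12, M * ~M = a^2 - b^2*e12^2 = a^2 + b^2.
So M^{-1} = ~M / (a^2 + b^2) = (a - b*e12)/(a^2 + b^2).
a^2 + b^2 = 9 + 4 = 13
Scalar part = 3/13 = 3/13
Bivector coeff = -2/13 = -2/13
M^{-1} = 3/13 - 2/13*e12


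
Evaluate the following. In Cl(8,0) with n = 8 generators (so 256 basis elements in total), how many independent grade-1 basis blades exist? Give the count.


Number of grade-k basis blades in Cl(p,q) with n = p + q is C(n, k).
n = 8 + 0 = 8
C(8, 1) = 8! / (1! * 7!)
= 40320 / (1 * 5040)
= 8


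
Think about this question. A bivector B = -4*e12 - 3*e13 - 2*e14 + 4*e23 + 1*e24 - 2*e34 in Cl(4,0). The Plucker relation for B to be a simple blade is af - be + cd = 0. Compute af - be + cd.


Plucker relation: af - be + cd
a*f = (-4)*(-2) = 8
b*e = (-3)*1 = -3
c*d = (-2)*4 = -8
af - be + cd = 8 - (-3) + (-8)
= 3


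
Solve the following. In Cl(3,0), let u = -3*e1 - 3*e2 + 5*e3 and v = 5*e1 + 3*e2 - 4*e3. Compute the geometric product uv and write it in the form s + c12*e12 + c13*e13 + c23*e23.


In Cl(3,0): e_i^2 = 1, e_ie_j = -e_je_i for i != j.
Scalar part = u . v = (-3)*5 + (-3)*3 + 5*(-4)
= -15 + (-9) + (-20) = -44
e12 coeff = (-3)*3 - (-3)*5 = -9 - (-15) = 6
e13 coeff = (-3)*(-4) - 5*5 = 12 - 25 = -13
e23 coeff = (-3)*(-4) - 5*3 = 12 - 15 = -3
uv = -44 + 6*e12 - 13*e13 - 3*e23


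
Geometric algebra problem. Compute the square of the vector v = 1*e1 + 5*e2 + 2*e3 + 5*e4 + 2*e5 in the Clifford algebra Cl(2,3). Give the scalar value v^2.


v^2 = sum of c_i^2 * e_i^2
Positive signature terms (e_i^2 = +1): 1^2 + 5^2 = 26
Negative signature terms (e_j^2 = -1): 2^2 + 5^2 + 2^2 = 33
v^2 = 26 - 33 = -7


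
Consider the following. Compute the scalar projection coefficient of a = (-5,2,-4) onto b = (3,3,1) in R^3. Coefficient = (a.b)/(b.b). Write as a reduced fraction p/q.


Projection coefficient = (a . b) / (b . b)
a . b = (-5)*3 + 2*3 + (-4)*1
= -15 + 6 + (-4) = -13
b . b = 3^2 + 3^2 + 1^2
= 9 + 9 + 1 = 19
Coefficient = -13/19
In lowest terms: -13/19


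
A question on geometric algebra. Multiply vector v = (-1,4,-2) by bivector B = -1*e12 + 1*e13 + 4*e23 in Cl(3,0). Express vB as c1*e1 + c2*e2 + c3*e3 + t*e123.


vB has grade-1 (vector) and grade-3 (trivector) parts: vB = (v _| B) + (v ^ B).
Vector part <vB>_1:
  e1: -v2*b12 - v3*b13 = -(4)*(-1) - (-2)*(1) = 6
  e2: v1*b12 - v3*b23 = (-1)*(-1) - (-2)*(4) = 9
  e3: v1*b13 + v2*b23 = (-1)*(1) + (4)*(4) = 15
Trivector part <vB>_3:
  e123: v1*b23 - v2*b13 + v3*b12 = (-1)*(4) - (4)*(1) + (-2)*(-1) = -6
vB = 6*e1 + 9*e2 + 15*e3 - 6*e123


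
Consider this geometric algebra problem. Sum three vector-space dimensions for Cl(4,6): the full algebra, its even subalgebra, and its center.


n = 4 + 6 = 10
Total dim = 2^10 = 1024
Even subalgebra dim = 2^9 = 512
n is even, so center dim = 1
Sum = 1024 + 512 + 1 = 1537


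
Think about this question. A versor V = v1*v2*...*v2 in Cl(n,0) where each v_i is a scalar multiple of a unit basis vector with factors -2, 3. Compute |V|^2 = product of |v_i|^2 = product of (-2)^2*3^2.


Each vector v_i has |v_i|^2 = s_i^2
Squared scales: (-2)^2 = 4, 3^2 = 9
|V|^2 = 4 * 9
= 36


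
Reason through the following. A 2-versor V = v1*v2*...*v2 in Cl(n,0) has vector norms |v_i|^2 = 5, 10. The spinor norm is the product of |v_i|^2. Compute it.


Spinor norm N(V) = |v1|^2 * |v2|^2 * ... * |v2|^2
= 5 * 10
Running product: 5, 50
N(V) = 50


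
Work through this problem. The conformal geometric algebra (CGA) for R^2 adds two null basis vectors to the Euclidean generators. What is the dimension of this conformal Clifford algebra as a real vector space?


The conformal model of R^2 uses Cl(3,1): the 2 Euclidean generators plus two extra orthogonal generators e+ (e+^2 = +1) and e- (e-^2 = -1), from which the null vectors e0, einf are built.
Number of generators m = 2 + 2 = 4.
dim Cl(p,q) = 2^m = 2^4 = 16


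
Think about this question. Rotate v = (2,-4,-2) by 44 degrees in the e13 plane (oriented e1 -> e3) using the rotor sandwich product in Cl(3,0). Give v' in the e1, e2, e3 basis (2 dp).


Rotor R = cos(22deg) - sin(22deg)*e13
Rotation angle theta = 2 * 22 = 44 degrees in the e13 plane (e1 -> e3).
The component perpendicular to the plane (e2) is invariant: v'_2 = v2 = -4.00
cos(44deg) = 0.7193, sin(44deg) = 0.6947
v'_1 = v1*cos(theta) - v3*sin(theta) = 2*0.7193 - (-2)*0.6947 = 2.83
v'_3 = v1*sin(theta) + v3*cos(theta) = 2*0.6947 + (-2)*0.7193 = -0.05
v' = 2.83*e1 - 4.00*e2 - 0.05*e3


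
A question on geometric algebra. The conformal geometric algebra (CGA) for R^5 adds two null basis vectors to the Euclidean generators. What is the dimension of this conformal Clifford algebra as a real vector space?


The conformal model of R^5 uses Cl(6,1): the 5 Euclidean generators plus two extra orthogonal generators e+ (e+^2 = +1) and e- (e-^2 = -1), from which the null vectors e0, einf are built.
Number of generators m = 5 + 2 = 7.
dim Cl(p,q) = 2^m = 2^7 = 128


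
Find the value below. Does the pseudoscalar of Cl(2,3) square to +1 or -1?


The pseudoscalar I = e1...e_n (product of all n generators) of Cl(p,q) satisfies I^2 = (-1)^(q + n(n-1)/2).
p = 2, q = 3, n = p + q = 5
n(n-1)/2 = 5 * 4 / 2 = 10
Exponent = q + n(n-1)/2 = 3 + 10 = 13
I^2 = (-1)^13 = -1


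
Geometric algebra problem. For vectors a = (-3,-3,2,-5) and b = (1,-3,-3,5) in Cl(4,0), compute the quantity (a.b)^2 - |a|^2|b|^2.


a . b = (-3)*1 + (-3)*(-3) + 2*(-3) + (-5)*5
= -3 + 9 + (-6) + (-25) = -25
|a|^2 = (-3)^2 + (-3)^2 + 2^2 + (-5)^2 = 47
|b|^2 = 1^2 + (-3)^2 + (-3)^2 + 5^2 = 44
(a.b)^2 = (-25)^2 = 625
|a|^2 * |b|^2 = 47 * 44 = 2068
Result = 625 - 2068 = -1443


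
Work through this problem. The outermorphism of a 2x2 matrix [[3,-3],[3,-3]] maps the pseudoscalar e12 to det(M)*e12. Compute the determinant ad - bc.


The outermorphism of a linear map f sends e1^e2 to f(e1)^f(e2).
f(e1) = 3*e1 + 3*e2
f(e2) = -3*e1 - 3*e2
f(e1) ^ f(e2) = (3*e1 + 3*e2) ^ (-3*e1 - 3*e2)
= 3*(-3)*e12 + 3*(-3)*e21
= (-9 - (-9))*e12
= 0*e12
Coefficient = 0


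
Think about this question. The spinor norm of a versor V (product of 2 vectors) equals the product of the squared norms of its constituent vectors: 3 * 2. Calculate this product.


Spinor norm N(V) = |v1|^2 * |v2|^2 * ... * |v2|^2
= 3 * 2
Running product: 3, 6
N(V) = 6


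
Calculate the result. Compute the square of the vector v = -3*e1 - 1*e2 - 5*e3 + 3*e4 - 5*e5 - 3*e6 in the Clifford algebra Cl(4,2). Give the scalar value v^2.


v^2 = sum of c_i^2 * e_i^2
Positive signature terms (e_i^2 = +1): (-3)^2 + (-1)^2 + (-5)^2 + 3^2 = 44
Negative signature terms (e_j^2 = -1): (-5)^2 + (-3)^2 = 34
v^2 = 44 - 34 = 10


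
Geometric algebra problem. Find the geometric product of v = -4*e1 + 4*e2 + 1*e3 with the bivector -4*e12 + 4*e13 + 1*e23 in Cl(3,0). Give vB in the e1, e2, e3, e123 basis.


vB has grade-1 (vector) and grade-3 (trivector) parts: vB = (v _| B) + (v ^ B).
Vector part <vB>_1:
  e1: -v2*b12 - v3*b13 = -(4)*(-4) - (1)*(4) = 12
  e2: v1*b12 - v3*b23 = (-4)*(-4) - (1)*(1) = 15
  e3: v1*b13 + v2*b23 = (-4)*(4) + (4)*(1) = -12
Trivector part <vB>_3:
  e123: v1*b23 - v2*b13 + v3*b12 = (-4)*(1) - (4)*(4) + (1)*(-4) = -24
vB = 12*e1 + 15*e2 - 12*e3 - 24*e123


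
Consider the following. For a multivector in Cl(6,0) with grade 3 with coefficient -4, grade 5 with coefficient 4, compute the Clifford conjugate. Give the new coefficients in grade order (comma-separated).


Clifford conjugate sign for grade k: (-1)^(k(k+1)/2)
Grade 3: (-1)^(3*4/2) = (-1)^6 = 1, coeff -4 -> -4
Grade 5: (-1)^(5*6/2) = (-1)^15 = -1, coeff 4 -> -4
Conjugated coefficients: -4, -4


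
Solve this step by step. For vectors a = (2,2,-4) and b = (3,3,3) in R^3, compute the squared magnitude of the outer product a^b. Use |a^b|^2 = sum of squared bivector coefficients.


a wedge b = (a1*b2 - a2*b1)*e12 + (a1*b3 - a3*b1)*e13 + (a2*b3 - a3*b2)*e23
e12 coeff: 2*3 - 2*3 = 6 - 6 = 0
e13 coeff: 2*3 - (-4)*3 = 6 - (-12) = 18
e23 coeff: 2*3 - (-4)*3 = 6 - (-12) = 18
|a wedge b|^2 = 0^2 + 18^2 + 18^2
= 0 + 324 + 324
= 648


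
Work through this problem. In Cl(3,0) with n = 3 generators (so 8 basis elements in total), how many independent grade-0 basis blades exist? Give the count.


Number of grade-k basis blades in Cl(p,q) with n = p + q is C(n, k).
n = 3 + 0 = 3
C(3, 0) = 3! / (0! * 3!)
= 6 / (1 * 6)
= 1


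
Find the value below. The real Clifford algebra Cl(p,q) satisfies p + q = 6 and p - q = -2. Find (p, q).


We need p + q = 6 and p - q = -2.
Adding: 2p = 6 + (-2) = 4, so p = 2.
Then q = 6 - 2 = 4.
(p, q) = (2, 4)


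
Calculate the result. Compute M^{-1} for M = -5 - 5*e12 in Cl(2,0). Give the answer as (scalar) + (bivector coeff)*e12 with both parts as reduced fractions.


M = -5 - 5*e12, where e12^2 = -1.
Since M commutes with its reverse ~M = a - b*e12, M * ~M = a^2 - b^2*e12^2 = a^2 + b^2.
So M^{-1} = ~M / (a^2 + b^2) = (a - b*e12)/(a^2 + b^2).
a^2 + b^2 = 25 + 25 = 50
Scalar part = -5/50 = -1/10
Bivector coeff = 5/50 = 1/10
M^{-1} = -1/10 + 1/10*e12


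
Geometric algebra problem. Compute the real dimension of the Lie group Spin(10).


Spin(n) double-covers SO(n); both have Lie algebra so(n) of dimension n(n-1)/2.
n = 10
n(n-1) = 10 * 9 = 90
dim Spin(10) = 90/2 = 45


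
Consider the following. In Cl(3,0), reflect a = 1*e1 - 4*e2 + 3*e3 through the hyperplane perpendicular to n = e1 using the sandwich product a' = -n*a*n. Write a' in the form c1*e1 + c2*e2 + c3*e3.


Reflection formula: a' = -n*a*n, with n = e1 (unit vector, n^2 = 1).
For reflection through hyperplane perp to e1:
The component along e1 flips sign, others stay.
a = (1, -4, 3)
a' = (-1, -4, 3)
a' = -1*e1 - 4*e2 + 3*e3


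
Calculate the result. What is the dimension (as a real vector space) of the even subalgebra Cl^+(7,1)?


Even subalgebra dimension = 2^(n-1)
n = 7 + 1 = 8
2^(8 - 1) = 2^7 = 128
Verification: sum of C(8,k) for even k = 1 + 28 + 70 + 28 + 1 = 128
Result = 128


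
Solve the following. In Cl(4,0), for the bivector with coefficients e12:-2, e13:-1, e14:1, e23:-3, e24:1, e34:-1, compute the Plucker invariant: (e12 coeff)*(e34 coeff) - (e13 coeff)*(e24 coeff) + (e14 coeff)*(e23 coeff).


Plucker relation: af - be + cd
a*f = (-2)*(-1) = 2
b*e = (-1)*1 = -1
c*d = 1*(-3) = -3
af - be + cd = 2 - (-1) + (-3)
= 0


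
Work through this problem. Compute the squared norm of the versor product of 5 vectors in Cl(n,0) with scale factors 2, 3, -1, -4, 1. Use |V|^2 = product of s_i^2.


Each vector v_i has |v_i|^2 = s_i^2
Squared scales: 2^2 = 4, 3^2 = 9, (-1)^2 = 1, (-4)^2 = 16, 1^2 = 1
|V|^2 = 4 * 9 * 1 * 16 * 1
= 576


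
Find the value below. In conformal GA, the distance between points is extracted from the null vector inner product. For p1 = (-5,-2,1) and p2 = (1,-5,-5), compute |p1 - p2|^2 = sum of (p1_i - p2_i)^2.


p1 - p2 = (-6, 3, 6)
|p1 - p2|^2 = (-6)^2 + 3^2 + 6^2
= 36 + 9 + 36
= 81


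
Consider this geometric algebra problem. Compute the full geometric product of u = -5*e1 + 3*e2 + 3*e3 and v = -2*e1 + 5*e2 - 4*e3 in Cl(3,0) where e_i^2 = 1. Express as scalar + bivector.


In Cl(3,0): e_i^2 = 1, e_ie_j = -e_je_i for i != j.
Scalar part = u . v = (-5)*(-2) + 3*5 + 3*(-4)
= 10 + 15 + (-12) = 13
e12 coeff = (-5)*5 - 3*(-2) = -25 - (-6) = -19
e13 coeff = (-5)*(-4) - 3*(-2) = 20 - (-6) = 26
e23 coeff = 3*(-4) - 3*5 = -12 - 15 = -27
uv = 13 - 19*e12 + 26*e13 - 27*e23


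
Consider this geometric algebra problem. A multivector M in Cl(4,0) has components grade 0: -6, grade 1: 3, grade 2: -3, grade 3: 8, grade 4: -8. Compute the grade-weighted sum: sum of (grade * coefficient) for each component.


Grade-weighted sum = sum of grade_k * coefficient_k
0*(-6) = 0
1*3 = 3
2*(-3) = -6
3*8 = 24
4*(-8) = -32
Total = 0 + 3 + (-6) + 24 + (-32) = -11


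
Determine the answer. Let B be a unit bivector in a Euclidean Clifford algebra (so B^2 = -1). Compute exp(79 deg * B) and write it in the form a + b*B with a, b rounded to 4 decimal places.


For a unit bivector B with B^2 = -1, the exponential series gives
e^(theta*B) = cos(theta) + sin(theta)*B (the GA analogue of Euler's formula).
theta = 79 degrees = 1.37881 rad
cos(79 deg) = 0.1908
sin(79 deg) = 0.9816
exp(theta*B) = 0.1908 + 0.9816*B


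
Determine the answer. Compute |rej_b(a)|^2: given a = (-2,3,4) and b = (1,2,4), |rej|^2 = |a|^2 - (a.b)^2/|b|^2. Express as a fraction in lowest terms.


|a|^2 = (-2)^2 + 3^2 + 4^2 = 29
|b|^2 = 1^2 + 2^2 + 4^2 = 21
a . b = (-2)*1 + 3*2 + 4*4 = 20
(a.b)^2 = 20^2 = 400
|rej|^2 = 29 - 400/21
= (609 - 400)/21
= 209/21
In lowest terms: 209/21


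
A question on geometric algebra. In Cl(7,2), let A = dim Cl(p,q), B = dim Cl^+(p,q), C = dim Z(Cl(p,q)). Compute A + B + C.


n = 7 + 2 = 9
Total dim = 2^9 = 512
Even subalgebra dim = 2^8 = 256
n is odd, so center dim = 2
Sum = 512 + 256 + 2 = 770


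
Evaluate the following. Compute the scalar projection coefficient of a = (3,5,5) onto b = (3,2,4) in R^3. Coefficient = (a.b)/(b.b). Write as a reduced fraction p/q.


Projection coefficient = (a . b) / (b . b)
a . b = 3*3 + 5*2 + 5*4
= 9 + 10 + 20 = 39
b . b = 3^2 + 2^2 + 4^2
= 9 + 4 + 16 = 29
Coefficient = 39/29
In lowest terms: 39/29


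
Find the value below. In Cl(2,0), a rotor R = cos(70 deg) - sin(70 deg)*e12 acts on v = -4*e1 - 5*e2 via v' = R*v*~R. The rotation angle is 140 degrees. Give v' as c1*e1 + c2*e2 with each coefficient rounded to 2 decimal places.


Rotor R = cos(70deg) - sin(70deg)*e12
Rotation angle theta = 2 * 70 = 140 degrees
v' = R*v*~R rotates v by theta.
cos(140deg) = -0.7660, sin(140deg) = 0.6428
v'_1 = -4*cos(140deg) - (-5)*sin(140deg)
= -4*(-0.7660) - (-5)*0.6428
= 6.28
v'_2 = -4*sin(140deg) + (-5)*cos(140deg)
= -4*0.6428 + (-5)*(-0.7660)
= 1.26
v' = 6.28*e1 + 1.26*e2


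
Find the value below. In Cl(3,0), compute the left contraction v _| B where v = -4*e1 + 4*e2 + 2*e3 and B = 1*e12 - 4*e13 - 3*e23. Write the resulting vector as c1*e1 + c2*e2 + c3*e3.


Left contraction v _| B = <vB>_1 (grade-1 part of the geometric product vB).
Using e1_|e12 = e2, e2_|e12 = -e1, e1_|e13 = e3, e3_|e13 = -e1, e2_|e23 = e3, e3_|e23 = -e2:
e1 coeff: -v2*b12 - v3*b13 = -(4)*(1) - (2)*(-4) = 4
e2 coeff: v1*b12 - v3*b23 = (-4)*(1) - (2)*(-3) = 2
e3 coeff: v1*b13 + v2*b23 = (-4)*(-4) + (4)*(-3) = 4
v _| B = 4*e1 + 2*e2 + 4*e3


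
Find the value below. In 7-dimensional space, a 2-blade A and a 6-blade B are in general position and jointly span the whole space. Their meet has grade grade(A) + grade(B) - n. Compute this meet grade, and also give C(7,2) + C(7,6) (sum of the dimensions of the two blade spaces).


Meet grade = grade(A) + grade(B) - n
= 2 + 6 - 7 = 1
C(7,2) = 21
C(7,6) = 7
dim_A + dim_B = 21 + 7 = 28


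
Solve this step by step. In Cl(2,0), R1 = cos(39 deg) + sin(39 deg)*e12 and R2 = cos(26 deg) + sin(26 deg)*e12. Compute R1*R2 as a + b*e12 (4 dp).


Same-plane rotors commute and their half-angles add:
R1*R2 = cos(a1 + a2) + sin(a1 + a2)*e12.
a1 + a2 = 39 + 26 = 65 deg
cos(65 deg) = 0.4226
sin(65 deg) = 0.9063
R1*R2 = 0.4226 + 0.9063*e12


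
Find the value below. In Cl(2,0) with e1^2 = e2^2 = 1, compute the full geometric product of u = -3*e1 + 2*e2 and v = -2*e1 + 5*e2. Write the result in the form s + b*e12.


Expand: (-3*e1 + 2*e2)(-2*e1 + 5*e2)
= (-3)*(-2)*e1e1 + (-3)*5*e1e2 + 2*(-2)*e2e1 + 2*5*e2e2
Using e1^2 = e2^2 = 1, e2e1 = -e1e2:
Scalar part s = (-3)*(-2) + 2*5 = 6 + 10 = 16
Bivector part b = (-3)*5 - 2*(-2) = -15 - (-4) = -11
uv = 16 - 11*e12


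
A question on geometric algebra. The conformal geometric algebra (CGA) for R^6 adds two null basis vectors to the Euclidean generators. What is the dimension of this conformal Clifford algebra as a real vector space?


The conformal model of R^6 uses Cl(7,1): the 6 Euclidean generators plus two extra orthogonal generators e+ (e+^2 = +1) and e- (e-^2 = -1), from which the null vectors e0, einf are built.
Number of generators m = 6 + 2 = 8.
dim Cl(p,q) = 2^m = 2^8 = 256


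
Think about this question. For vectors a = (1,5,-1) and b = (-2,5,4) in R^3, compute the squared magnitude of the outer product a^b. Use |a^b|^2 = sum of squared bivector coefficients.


a wedge b = (a1*b2 - a2*b1)*e12 + (a1*b3 - a3*b1)*e13 + (a2*b3 - a3*b2)*e23
e12 coeff: 1*5 - 5*(-2) = 5 - (-10) = 15
e13 coeff: 1*4 - (-1)*(-2) = 4 - 2 = 2
e23 coeff: 5*4 - (-1)*5 = 20 - (-5) = 25
|a wedge b|^2 = 15^2 + 2^2 + 25^2
= 225 + 4 + 625
= 854


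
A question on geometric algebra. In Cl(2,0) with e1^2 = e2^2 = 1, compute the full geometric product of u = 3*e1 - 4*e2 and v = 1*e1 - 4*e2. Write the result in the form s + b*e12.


Expand: (3*e1 - 4*e2)(1*e1 - 4*e2)
= 3*1*e1e1 + 3*(-4)*e1e2 + (-4)*1*e2e1 + (-4)*(-4)*e2e2
Using e1^2 = e2^2 = 1, e2e1 = -e1e2:
Scalar part s = 3*1 + (-4)*(-4) = 3 + 16 = 19
Bivector part b = 3*(-4) - (-4)*1 = -12 - (-4) = -8
uv = 19 - 8*e12


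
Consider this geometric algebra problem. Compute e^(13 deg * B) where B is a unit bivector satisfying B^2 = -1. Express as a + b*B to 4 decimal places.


For a unit bivector B with B^2 = -1, the exponential series gives
e^(theta*B) = cos(theta) + sin(theta)*B (the GA analogue of Euler's formula).
theta = 13 degrees = 0.226893 rad
cos(13 deg) = 0.9744
sin(13 deg) = 0.2250
exp(theta*B) = 0.9744 + 0.2250*B


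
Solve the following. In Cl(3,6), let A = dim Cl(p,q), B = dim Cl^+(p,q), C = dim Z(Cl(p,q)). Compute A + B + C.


n = 3 + 6 = 9
Total dim = 2^9 = 512
Even subalgebra dim = 2^8 = 256
n is odd, so center dim = 2
Sum = 512 + 256 + 2 = 770


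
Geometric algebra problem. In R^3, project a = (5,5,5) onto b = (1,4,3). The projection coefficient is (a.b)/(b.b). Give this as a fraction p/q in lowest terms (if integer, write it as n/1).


Projection coefficient = (a . b) / (b . b)
a . b = 5*1 + 5*4 + 5*3
= 5 + 20 + 15 = 40
b . b = 1^2 + 4^2 + 3^2
= 1 + 16 + 9 = 26
Coefficient = 40/26
In lowest terms: 20/13


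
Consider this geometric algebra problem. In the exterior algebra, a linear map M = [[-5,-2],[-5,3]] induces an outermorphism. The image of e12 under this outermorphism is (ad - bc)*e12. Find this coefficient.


The outermorphism of a linear map f sends e1^e2 to f(e1)^f(e2).
f(e1) = -5*e1 - 5*e2
f(e2) = -2*e1 + 3*e2
f(e1) ^ f(e2) = (-5*e1 - 5*e2) ^ (-2*e1 + 3*e2)
= (-5)*3*e12 + (-5)*(-2)*e21
= (-15 - 10)*e12
= -25*e12
Coefficient = -25


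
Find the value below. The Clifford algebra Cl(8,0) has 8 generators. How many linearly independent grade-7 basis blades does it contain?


Number of grade-k basis blades in Cl(p,q) with n = p + q is C(n, k).
n = 8 + 0 = 8
C(8, 7) = 8! / (7! * 1!)
= 40320 / (5040 * 1)
= 8


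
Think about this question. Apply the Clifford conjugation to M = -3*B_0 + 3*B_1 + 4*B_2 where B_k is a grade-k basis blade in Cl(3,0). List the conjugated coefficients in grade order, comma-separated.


Clifford conjugate sign for grade k: (-1)^(k(k+1)/2)
Grade 0: (-1)^(0*1/2) = (-1)^0 = 1, coeff -3 -> -3
Grade 1: (-1)^(1*2/2) = (-1)^1 = -1, coeff 3 -> -3
Grade 2: (-1)^(2*3/2) = (-1)^3 = -1, coeff 4 -> -4
Conjugated coefficients: -3, -3, -4


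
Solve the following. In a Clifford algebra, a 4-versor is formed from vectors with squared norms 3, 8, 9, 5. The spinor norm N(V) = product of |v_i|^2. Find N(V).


Spinor norm N(V) = |v1|^2 * |v2|^2 * ... * |v4|^2
= 3 * 8 * 9 * 5
Running product: 3, 24, 216, 1080
N(V) = 1080


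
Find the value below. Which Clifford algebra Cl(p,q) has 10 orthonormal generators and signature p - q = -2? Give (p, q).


We need p + q = 10 and p - q = -2.
Adding: 2p = 10 + (-2) = 8, so p = 4.
Then q = 10 - 4 = 6.
(p, q) = (4, 6)


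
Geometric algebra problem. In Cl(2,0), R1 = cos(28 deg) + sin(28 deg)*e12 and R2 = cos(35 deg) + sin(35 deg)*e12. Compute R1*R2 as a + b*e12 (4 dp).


Same-plane rotors commute and their half-angles add:
R1*R2 = cos(a1 + a2) + sin(a1 + a2)*e12.
a1 + a2 = 28 + 35 = 63 deg
cos(63 deg) = 0.4540
sin(63 deg) = 0.8910
R1*R2 = 0.4540 + 0.8910*e12


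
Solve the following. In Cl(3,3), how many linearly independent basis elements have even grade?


Even subalgebra dimension = 2^(n-1)
n = 3 + 3 = 6
2^(6 - 1) = 2^5 = 32
Verification: sum of C(6,k) for even k = 1 + 15 + 15 + 1 = 32
Result = 32


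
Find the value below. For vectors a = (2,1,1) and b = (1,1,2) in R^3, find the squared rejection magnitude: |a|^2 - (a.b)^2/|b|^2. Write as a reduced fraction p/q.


|a|^2 = 2^2 + 1^2 + 1^2 = 6
|b|^2 = 1^2 + 1^2 + 2^2 = 6
a . b = 2*1 + 1*1 + 1*2 = 5
(a.b)^2 = 5^2 = 25
|rej|^2 = 6 - 25/6
= (36 - 25)/6
= 11/6
In lowest terms: 11/6


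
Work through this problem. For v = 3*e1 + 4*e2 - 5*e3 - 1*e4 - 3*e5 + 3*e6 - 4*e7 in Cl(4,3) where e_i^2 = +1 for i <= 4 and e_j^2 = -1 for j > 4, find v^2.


v^2 = sum of c_i^2 * e_i^2
Positive signature terms (e_i^2 = +1): 3^2 + 4^2 + (-5)^2 + (-1)^2 = 51
Negative signature terms (e_j^2 = -1): (-3)^2 + 3^2 + (-4)^2 = 34
v^2 = 51 - 34 = 17


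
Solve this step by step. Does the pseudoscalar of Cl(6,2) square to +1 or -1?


The pseudoscalar I = e1...e_n (product of all n generators) of Cl(p,q) satisfies I^2 = (-1)^(q + n(n-1)/2).
p = 6, q = 2, n = p + q = 8
n(n-1)/2 = 8 * 7 / 2 = 28
Exponent = q + n(n-1)/2 = 2 + 28 = 30
I^2 = (-1)^30 = +1


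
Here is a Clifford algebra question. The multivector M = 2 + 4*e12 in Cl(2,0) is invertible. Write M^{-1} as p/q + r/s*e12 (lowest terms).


M = 2 + 4*e12, where e12^2 = -1.
Since M commutes with its reverse ~M = a - b*e12, M * ~M = a^2 - b^2*e12^2 = a^2 + b^2.
So M^{-1} = ~M / (a^2 + b^2) = (a - b*e12)/(a^2 + b^2).
a^2 + b^2 = 4 + 16 = 20
Scalar part = 2/20 = 1/10
Bivector coeff = -4/20 = -1/5
M^{-1} = 1/10 - 1/5*e12


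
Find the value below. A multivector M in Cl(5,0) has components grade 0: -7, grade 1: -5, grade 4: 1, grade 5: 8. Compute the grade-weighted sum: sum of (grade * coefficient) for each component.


Grade-weighted sum = sum of grade_k * coefficient_k
0*(-7) = 0
1*(-5) = -5
4*1 = 4
5*8 = 40
Total = 0 + (-5) + 4 + 40 = 39


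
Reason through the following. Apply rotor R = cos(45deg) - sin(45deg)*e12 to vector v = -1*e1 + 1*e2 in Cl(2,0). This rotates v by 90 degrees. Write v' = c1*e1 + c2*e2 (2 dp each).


Rotor R = cos(45deg) - sin(45deg)*e12
Rotation angle theta = 2 * 45 = 90 degrees
v' = R*v*~R rotates v by theta.
cos(90deg) = 0.0000, sin(90deg) = 1.0000
v'_1 = -1*cos(90deg) - 1*sin(90deg)
= -1*0.0000 - 1*1.0000
= -1.00
v'_2 = -1*sin(90deg) + 1*cos(90deg)
= -1*1.0000 + 1*0.0000
= -1.00
v' = -1.00*e1 - 1.00*e2


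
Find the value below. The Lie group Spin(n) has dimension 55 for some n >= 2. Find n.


dim Spin(n) = dim so(n) = n(n-1)/2.
Solve n(n-1)/2 = 55, i.e. n^2 - n - 110 = 0.
Discriminant = 1 + 8*55 = 441
n = (1 + sqrt(441))/2 = (1 + 21)/2 = 11


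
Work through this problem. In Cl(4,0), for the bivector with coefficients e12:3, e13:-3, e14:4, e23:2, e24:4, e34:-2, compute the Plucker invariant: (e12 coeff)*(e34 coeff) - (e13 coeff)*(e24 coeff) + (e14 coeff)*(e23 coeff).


Plucker relation: af - be + cd
a*f = 3*(-2) = -6
b*e = (-3)*4 = -12
c*d = 4*2 = 8
af - be + cd = -6 - (-12) + 8
= 14


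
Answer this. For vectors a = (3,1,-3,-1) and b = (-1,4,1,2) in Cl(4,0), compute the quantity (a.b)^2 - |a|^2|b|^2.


a . b = 3*(-1) + 1*4 + (-3)*1 + (-1)*2
= -3 + 4 + (-3) + (-2) = -4
|a|^2 = 3^2 + 1^2 + (-3)^2 + (-1)^2 = 20
|b|^2 = (-1)^2 + 4^2 + 1^2 + 2^2 = 22
(a.b)^2 = (-4)^2 = 16
|a|^2 * |b|^2 = 20 * 22 = 440
Result = 16 - 440 = -424


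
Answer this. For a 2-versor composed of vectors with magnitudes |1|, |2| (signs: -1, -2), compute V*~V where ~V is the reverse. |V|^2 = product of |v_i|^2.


Each vector v_i has |v_i|^2 = s_i^2
Squared scales: (-1)^2 = 1, (-2)^2 = 4
|V|^2 = 1 * 4
= 4


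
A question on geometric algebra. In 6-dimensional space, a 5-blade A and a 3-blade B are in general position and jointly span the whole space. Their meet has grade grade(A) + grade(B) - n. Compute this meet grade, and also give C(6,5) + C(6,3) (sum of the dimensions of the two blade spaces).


Meet grade = grade(A) + grade(B) - n
= 5 + 3 - 6 = 2
C(6,5) = 6
C(6,3) = 20
dim_A + dim_B = 6 + 20 = 26


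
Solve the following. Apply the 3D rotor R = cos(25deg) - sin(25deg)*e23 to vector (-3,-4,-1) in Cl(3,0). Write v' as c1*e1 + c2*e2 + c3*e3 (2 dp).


Rotor R = cos(25deg) - sin(25deg)*e23
Rotation angle theta = 2 * 25 = 50 degrees in the e23 plane (e2 -> e3).
The component perpendicular to the plane (e1) is invariant: v'_1 = v1 = -3.00
cos(50deg) = 0.6428, sin(50deg) = 0.7660
v'_2 = v2*cos(theta) - v3*sin(theta) = -4*0.6428 - (-1)*0.7660 = -1.81
v'_3 = v2*sin(theta) + v3*cos(theta) = -4*0.7660 + (-1)*0.6428 = -3.71
v' = -3.00*e1 - 1.81*e2 - 3.71*e3


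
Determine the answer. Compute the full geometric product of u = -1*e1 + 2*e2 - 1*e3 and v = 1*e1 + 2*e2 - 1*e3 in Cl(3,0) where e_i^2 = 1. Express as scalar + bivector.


In Cl(3,0): e_i^2 = 1, e_ie_j = -e_je_i for i != j.
Scalar part = u . v = (-1)*1 + 2*2 + (-1)*(-1)
= -1 + 4 + 1 = 4
e12 coeff = (-1)*2 - 2*1 = -2 - 2 = -4
e13 coeff = (-1)*(-1) - (-1)*1 = 1 - (-1) = 2
e23 coeff = 2*(-1) - (-1)*2 = -2 - (-2) = 0
uv = 4 - 4*e12 + 2*e13 + 0*e23


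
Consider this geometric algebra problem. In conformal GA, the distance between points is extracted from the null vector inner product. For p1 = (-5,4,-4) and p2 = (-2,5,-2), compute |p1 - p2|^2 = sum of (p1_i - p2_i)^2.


p1 - p2 = (-3, -1, -2)
|p1 - p2|^2 = (-3)^2 + (-1)^2 + (-2)^2
= 9 + 1 + 4
= 14


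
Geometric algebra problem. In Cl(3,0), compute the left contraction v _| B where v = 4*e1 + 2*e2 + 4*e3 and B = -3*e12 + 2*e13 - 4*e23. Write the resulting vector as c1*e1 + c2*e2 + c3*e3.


Left contraction v _| B = <vB>_1 (grade-1 part of the geometric product vB).
Using e1_|e12 = e2, e2_|e12 = -e1, e1_|e13 = e3, e3_|e13 = -e1, e2_|e23 = e3, e3_|e23 = -e2:
e1 coeff: -v2*b12 - v3*b13 = -(2)*(-3) - (4)*(2) = -2
e2 coeff: v1*b12 - v3*b23 = (4)*(-3) - (4)*(-4) = 4
e3 coeff: v1*b13 + v2*b23 = (4)*(2) + (2)*(-4) = 0
v _| B = -2*e1 + 4*e2 + 0*e3


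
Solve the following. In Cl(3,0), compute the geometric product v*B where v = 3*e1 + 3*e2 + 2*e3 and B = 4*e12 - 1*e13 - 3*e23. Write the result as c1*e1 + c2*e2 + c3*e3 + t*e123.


vB has grade-1 (vector) and grade-3 (trivector) parts: vB = (v _| B) + (v ^ B).
Vector part <vB>_1:
  e1: -v2*b12 - v3*b13 = -(3)*(4) - (2)*(-1) = -10
  e2: v1*b12 - v3*b23 = (3)*(4) - (2)*(-3) = 18
  e3: v1*b13 + v2*b23 = (3)*(-1) + (3)*(-3) = -12
Trivector part <vB>_3:
  e123: v1*b23 - v2*b13 + v3*b12 = (3)*(-3) - (3)*(-1) + (2)*(4) = 2
vB = -10*e1 + 18*e2 - 12*e3 + 2*e123


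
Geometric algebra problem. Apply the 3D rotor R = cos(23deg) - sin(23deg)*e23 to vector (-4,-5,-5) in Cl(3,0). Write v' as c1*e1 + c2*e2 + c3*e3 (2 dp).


Rotor R = cos(23deg) - sin(23deg)*e23
Rotation angle theta = 2 * 23 = 46 degrees in the e23 plane (e2 -> e3).
The component perpendicular to the plane (e1) is invariant: v'_1 = v1 = -4.00
cos(46deg) = 0.6947, sin(46deg) = 0.7193
v'_2 = v2*cos(theta) - v3*sin(theta) = -5*0.6947 - (-5)*0.7193 = 0.12
v'_3 = v2*sin(theta) + v3*cos(theta) = -5*0.7193 + (-5)*0.6947 = -7.07
v' = -4.00*e1 + 0.12*e2 - 7.07*e3


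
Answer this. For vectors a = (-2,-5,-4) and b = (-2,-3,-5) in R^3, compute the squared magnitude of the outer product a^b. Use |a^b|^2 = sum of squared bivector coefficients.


a wedge b = (a1*b2 - a2*b1)*e12 + (a1*b3 - a3*b1)*e13 + (a2*b3 - a3*b2)*e23
e12 coeff: (-2)*(-3) - (-5)*(-2) = 6 - 10 = -4
e13 coeff: (-2)*(-5) - (-4)*(-2) = 10 - 8 = 2
e23 coeff: (-5)*(-5) - (-4)*(-3) = 25 - 12 = 13
|a wedge b|^2 = (-4)^2 + 2^2 + 13^2
= 16 + 4 + 169
= 189


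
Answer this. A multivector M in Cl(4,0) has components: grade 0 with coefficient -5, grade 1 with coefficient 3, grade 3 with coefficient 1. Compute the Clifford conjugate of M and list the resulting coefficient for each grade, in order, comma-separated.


Clifford conjugate sign for grade k: (-1)^(k(k+1)/2)
Grade 0: (-1)^(0*1/2) = (-1)^0 = 1, coeff -5 -> -5
Grade 1: (-1)^(1*2/2) = (-1)^1 = -1, coeff 3 -> -3
Grade 3: (-1)^(3*4/2) = (-1)^6 = 1, coeff 1 -> 1
Conjugated coefficients: -5, -3, 1


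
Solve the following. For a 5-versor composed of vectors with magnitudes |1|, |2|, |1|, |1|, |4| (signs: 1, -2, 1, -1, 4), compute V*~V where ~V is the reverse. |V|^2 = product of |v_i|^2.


Each vector v_i has |v_i|^2 = s_i^2
Squared scales: 1^2 = 1, (-2)^2 = 4, 1^2 = 1, (-1)^2 = 1, 4^2 = 16
|V|^2 = 1 * 4 * 1 * 1 * 16
= 64


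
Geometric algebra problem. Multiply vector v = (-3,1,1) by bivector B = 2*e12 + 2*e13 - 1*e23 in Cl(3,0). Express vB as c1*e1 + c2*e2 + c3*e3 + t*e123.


vB has grade-1 (vector) and grade-3 (trivector) parts: vB = (v _| B) + (v ^ B).
Vector part <vB>_1:
  e1: -v2*b12 - v3*b13 = -(1)*(2) - (1)*(2) = -4
  e2: v1*b12 - v3*b23 = (-3)*(2) - (1)*(-1) = -5
  e3: v1*b13 + v2*b23 = (-3)*(2) + (1)*(-1) = -7
Trivector part <vB>_3:
  e123: v1*b23 - v2*b13 + v3*b12 = (-3)*(-1) - (1)*(2) + (1)*(2) = 3
vB = -4*e1 - 5*e2 - 7*e3 + 3*e123


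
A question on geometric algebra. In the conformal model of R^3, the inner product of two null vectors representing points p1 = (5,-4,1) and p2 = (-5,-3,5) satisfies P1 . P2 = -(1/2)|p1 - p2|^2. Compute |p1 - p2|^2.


p1 - p2 = (10, -1, -4)
|p1 - p2|^2 = 10^2 + (-1)^2 + (-4)^2
= 100 + 1 + 16
= 117


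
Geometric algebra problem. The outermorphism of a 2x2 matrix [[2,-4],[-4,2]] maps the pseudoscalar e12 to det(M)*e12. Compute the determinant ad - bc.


The outermorphism of a linear map f sends e1^e2 to f(e1)^f(e2).
f(e1) = 2*e1 - 4*e2
f(e2) = -4*e1 + 2*e2
f(e1) ^ f(e2) = (2*e1 - 4*e2) ^ (-4*e1 + 2*e2)
= 2*2*e12 + (-4)*(-4)*e21
= (4 - 16)*e12
= -12*e12
Coefficient = -12


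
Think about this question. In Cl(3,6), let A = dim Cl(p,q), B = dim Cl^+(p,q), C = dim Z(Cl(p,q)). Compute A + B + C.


n = 3 + 6 = 9
Total dim = 2^9 = 512
Even subalgebra dim = 2^8 = 256
n is odd, so center dim = 2
Sum = 512 + 256 + 2 = 770


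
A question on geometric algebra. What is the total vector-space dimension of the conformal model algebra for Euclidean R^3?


The conformal model of R^3 uses Cl(4,1): the 3 Euclidean generators plus two extra orthogonal generators e+ (e+^2 = +1) and e- (e-^2 = -1), from which the null vectors e0, einf are built.
Number of generators m = 3 + 2 = 5.
dim Cl(p,q) = 2^m = 2^5 = 32


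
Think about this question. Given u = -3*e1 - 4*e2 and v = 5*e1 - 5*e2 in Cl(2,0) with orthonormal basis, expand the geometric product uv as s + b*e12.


Expand: (-3*e1 - 4*e2)(5*e1 - 5*e2)
= (-3)*5*e1e1 + (-3)*(-5)*e1e2 + (-4)*5*e2e1 + (-4)*(-5)*e2e2
Using e1^2 = e2^2 = 1, e2e1 = -e1e2:
Scalar part s = (-3)*5 + (-4)*(-5) = -15 + 20 = 5
Bivector part b = (-3)*(-5) - (-4)*5 = 15 - (-20) = 35
uv = 5 + 35*e12


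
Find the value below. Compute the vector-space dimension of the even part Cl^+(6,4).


Even subalgebra dimension = 2^(n-1)
n = 6 + 4 = 10
2^(10 - 1) = 2^9 = 512
Verification: sum of C(10,k) for even k = 1 + 45 + 210 + 210 + 45 + 1 = 512
Result = 512


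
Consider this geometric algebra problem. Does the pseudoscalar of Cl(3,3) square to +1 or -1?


The pseudoscalar I = e1...e_n (product of all n generators) of Cl(p,q) satisfies I^2 = (-1)^(q + n(n-1)/2).
p = 3, q = 3, n = p + q = 6
n(n-1)/2 = 6 * 5 / 2 = 15
Exponent = q + n(n-1)/2 = 3 + 15 = 18
I^2 = (-1)^18 = +1


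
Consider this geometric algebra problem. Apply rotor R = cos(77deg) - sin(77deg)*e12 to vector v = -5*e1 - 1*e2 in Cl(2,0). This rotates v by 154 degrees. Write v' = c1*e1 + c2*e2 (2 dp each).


Rotor R = cos(77deg) - sin(77deg)*e12
Rotation angle theta = 2 * 77 = 154 degrees
v' = R*v*~R rotates v by theta.
cos(154deg) = -0.8988, sin(154deg) = 0.4384
v'_1 = -5*cos(154deg) - (-1)*sin(154deg)
= -5*(-0.8988) - (-1)*0.4384
= 4.93
v'_2 = -5*sin(154deg) + (-1)*cos(154deg)
= -5*0.4384 + (-1)*(-0.8988)
= -1.29
v' = 4.93*e1 - 1.29*e2


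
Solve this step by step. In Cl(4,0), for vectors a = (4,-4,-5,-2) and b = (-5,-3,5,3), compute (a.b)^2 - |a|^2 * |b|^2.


a . b = 4*(-5) + (-4)*(-3) + (-5)*5 + (-2)*3
= -20 + 12 + (-25) + (-6) = -39
|a|^2 = 4^2 + (-4)^2 + (-5)^2 + (-2)^2 = 61
|b|^2 = (-5)^2 + (-3)^2 + 5^2 + 3^2 = 68
(a.b)^2 = (-39)^2 = 1521
|a|^2 * |b|^2 = 61 * 68 = 4148
Result = 1521 - 4148 = -2627


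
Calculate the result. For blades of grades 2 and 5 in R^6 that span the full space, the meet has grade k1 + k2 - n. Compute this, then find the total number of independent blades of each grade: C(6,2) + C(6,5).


Meet grade = grade(A) + grade(B) - n
= 2 + 5 - 6 = 1
C(6,2) = 15
C(6,5) = 6
dim_A + dim_B = 15 + 6 = 21


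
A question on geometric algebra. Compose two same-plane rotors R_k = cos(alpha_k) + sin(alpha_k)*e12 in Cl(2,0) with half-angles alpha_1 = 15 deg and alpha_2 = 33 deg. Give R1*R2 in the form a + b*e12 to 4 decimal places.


Same-plane rotors commute and their half-angles add:
R1*R2 = cos(a1 + a2) + sin(a1 + a2)*e12.
a1 + a2 = 15 + 33 = 48 deg
cos(48 deg) = 0.6691
sin(48 deg) = 0.7431
R1*R2 = 0.6691 + 0.7431*e12


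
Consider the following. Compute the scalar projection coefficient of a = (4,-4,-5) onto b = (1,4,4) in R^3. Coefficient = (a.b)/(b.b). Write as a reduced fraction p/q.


Projection coefficient = (a . b) / (b . b)
a . b = 4*1 + (-4)*4 + (-5)*4
= 4 + (-16) + (-20) = -32
b . b = 1^2 + 4^2 + 4^2
= 1 + 16 + 16 = 33
Coefficient = -32/33
In lowest terms: -32/33


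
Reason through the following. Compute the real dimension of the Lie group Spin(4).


Spin(n) double-covers SO(n); both have Lie algebra so(n) of dimension n(n-1)/2.
n = 4
n(n-1) = 4 * 3 = 12
dim Spin(4) = 12/2 = 6


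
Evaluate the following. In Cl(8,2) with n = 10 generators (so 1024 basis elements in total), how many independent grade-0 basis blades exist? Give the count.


Number of grade-k basis blades in Cl(p,q) with n = p + q is C(n, k).
n = 8 + 2 = 10
C(10, 0) = 10! / (0! * 10!)
= 3628800 / (1 * 3628800)
= 1


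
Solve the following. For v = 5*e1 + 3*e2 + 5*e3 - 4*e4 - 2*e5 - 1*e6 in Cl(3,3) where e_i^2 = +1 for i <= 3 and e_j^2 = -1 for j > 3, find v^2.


v^2 = sum of c_i^2 * e_i^2
Positive signature terms (e_i^2 = +1): 5^2 + 3^2 + 5^2 = 59
Negative signature terms (e_j^2 = -1): (-4)^2 + (-2)^2 + (-1)^2 = 21
v^2 = 59 - 21 = 38


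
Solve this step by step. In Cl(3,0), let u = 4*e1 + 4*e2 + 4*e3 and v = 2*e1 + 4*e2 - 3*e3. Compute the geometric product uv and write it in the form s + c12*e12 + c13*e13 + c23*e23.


In Cl(3,0): e_i^2 = 1, e_ie_j = -e_je_i for i != j.
Scalar part = u . v = 4*2 + 4*4 + 4*(-3)
= 8 + 16 + (-12) = 12
e12 coeff = 4*4 - 4*2 = 16 - 8 = 8
e13 coeff = 4*(-3) - 4*2 = -12 - 8 = -20
e23 coeff = 4*(-3) - 4*4 = -12 - 16 = -28
uv = 12 + 8*e12 - 20*e13 - 28*e23


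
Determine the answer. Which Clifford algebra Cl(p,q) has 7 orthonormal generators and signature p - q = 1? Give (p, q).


We need p + q = 7 and p - q = 1.
Adding: 2p = 7 + 1 = 8, so p = 4.
Then q = 7 - 4 = 3.
(p, q) = (4, 3)


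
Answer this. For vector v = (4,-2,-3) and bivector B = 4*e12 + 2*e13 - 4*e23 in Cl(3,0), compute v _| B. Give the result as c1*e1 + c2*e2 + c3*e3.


Left contraction v _| B = <vB>_1 (grade-1 part of the geometric product vB).
Using e1_|e12 = e2, e2_|e12 = -e1, e1_|e13 = e3, e3_|e13 = -e1, e2_|e23 = e3, e3_|e23 = -e2:
e1 coeff: -v2*b12 - v3*b13 = -(-2)*(4) - (-3)*(2) = 14
e2 coeff: v1*b12 - v3*b23 = (4)*(4) - (-3)*(-4) = 4
e3 coeff: v1*b13 + v2*b23 = (4)*(2) + (-2)*(-4) = 16
v _| B = 14*e1 + 4*e2 + 16*e3


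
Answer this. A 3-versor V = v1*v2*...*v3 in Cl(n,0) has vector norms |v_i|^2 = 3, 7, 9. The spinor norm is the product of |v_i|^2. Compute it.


Spinor norm N(V) = |v1|^2 * |v2|^2 * ... * |v3|^2
= 3 * 7 * 9
Running product: 3, 21, 189
N(V) = 189


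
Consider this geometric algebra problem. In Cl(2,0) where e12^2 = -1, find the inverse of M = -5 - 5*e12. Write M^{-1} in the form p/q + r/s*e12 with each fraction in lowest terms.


M = -5 - 5*e12, where e12^2 = -1.
Since M commutes with its reverse ~M = a - b*e12, M * ~M = a^2 - b^2*e12^2 = a^2 + b^2.
So M^{-1} = ~M / (a^2 + b^2) = (a - b*e12)/(a^2 + b^2).
a^2 + b^2 = 25 + 25 = 50
Scalar part = -5/50 = -1/10
Bivector coeff = 5/50 = 1/10
M^{-1} = -1/10 + 1/10*e12


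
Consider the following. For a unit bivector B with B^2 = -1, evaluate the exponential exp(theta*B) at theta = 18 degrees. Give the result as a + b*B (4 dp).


For a unit bivector B with B^2 = -1, the exponential series gives
e^(theta*B) = cos(theta) + sin(theta)*B (the GA analogue of Euler's formula).
theta = 18 degrees = 0.314159 rad
cos(18 deg) = 0.9511
sin(18 deg) = 0.3090
exp(theta*B) = 0.9511 + 0.3090*B


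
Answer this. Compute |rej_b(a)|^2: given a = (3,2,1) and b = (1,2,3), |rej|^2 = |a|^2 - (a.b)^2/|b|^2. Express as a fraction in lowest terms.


|a|^2 = 3^2 + 2^2 + 1^2 = 14
|b|^2 = 1^2 + 2^2 + 3^2 = 14
a . b = 3*1 + 2*2 + 1*3 = 10
(a.b)^2 = 10^2 = 100
|rej|^2 = 14 - 100/14
= (196 - 100)/14
= 96/14
In lowest terms: 48/7


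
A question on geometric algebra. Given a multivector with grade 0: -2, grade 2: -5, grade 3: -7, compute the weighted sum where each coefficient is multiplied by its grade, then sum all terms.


Grade-weighted sum = sum of grade_k * coefficient_k
0*(-2) = 0
2*(-5) = -10
3*(-7) = -21
Total = 0 + (-10) + (-21) = -31


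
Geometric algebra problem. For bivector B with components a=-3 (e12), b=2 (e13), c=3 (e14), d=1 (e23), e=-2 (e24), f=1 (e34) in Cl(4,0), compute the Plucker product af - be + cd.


Plucker relation: af - be + cd
a*f = (-3)*1 = -3
b*e = 2*(-2) = -4
c*d = 3*1 = 3
af - be + cd = -3 - (-4) + 3
= 4


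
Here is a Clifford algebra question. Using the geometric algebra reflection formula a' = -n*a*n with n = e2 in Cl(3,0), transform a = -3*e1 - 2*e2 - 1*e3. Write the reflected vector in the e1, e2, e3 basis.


Reflection formula: a' = -n*a*n, with n = e2 (unit vector, n^2 = 1).
For reflection through hyperplane perp to e2:
The component along e2 flips sign, others stay.
a = (-3, -2, -1)
a' = (-3, 2, -1)
a' = -3*e1 + 2*e2 - 1*e3


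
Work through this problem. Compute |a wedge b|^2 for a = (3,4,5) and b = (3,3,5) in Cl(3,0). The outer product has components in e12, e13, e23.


a wedge b = (a1*b2 - a2*b1)*e12 + (a1*b3 - a3*b1)*e13 + (a2*b3 - a3*b2)*e23
e12 coeff: 3*3 - 4*3 = 9 - 12 = -3
e13 coeff: 3*5 - 5*3 = 15 - 15 = 0
e23 coeff: 4*5 - 5*3 = 20 - 15 = 5
|a wedge b|^2 = (-3)^2 + 0^2 + 5^2
= 9 + 0 + 25
= 34


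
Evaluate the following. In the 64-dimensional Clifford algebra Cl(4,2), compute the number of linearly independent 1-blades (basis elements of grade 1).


Number of grade-k basis blades in Cl(p,q) with n = p + q is C(n, k).
n = 4 + 2 = 6
C(6, 1) = 6! / (1! * 5!)
= 720 / (1 * 120)
= 6


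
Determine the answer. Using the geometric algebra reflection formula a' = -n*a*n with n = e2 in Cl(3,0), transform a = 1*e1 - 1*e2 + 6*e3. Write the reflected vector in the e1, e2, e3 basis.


Reflection formula: a' = -n*a*n, with n = e2 (unit vector, n^2 = 1).
For reflection through hyperplane perp to e2:
The component along e2 flips sign, others stay.
a = (1, -1, 6)
a' = (1, 1, 6)
a' = 1*e1 + 1*e2 + 6*e3


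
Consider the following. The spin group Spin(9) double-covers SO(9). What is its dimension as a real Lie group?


Spin(n) double-covers SO(n); both have Lie algebra so(n) of dimension n(n-1)/2.
n = 9
n(n-1) = 9 * 8 = 72
dim Spin(9) = 72/2 = 36


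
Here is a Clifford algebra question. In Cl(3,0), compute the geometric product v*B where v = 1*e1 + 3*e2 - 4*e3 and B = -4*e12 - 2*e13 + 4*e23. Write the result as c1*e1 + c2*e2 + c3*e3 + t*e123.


vB has grade-1 (vector) and grade-3 (trivector) parts: vB = (v _| B) + (v ^ B).
Vector part <vB>_1:
  e1: -v2*b12 - v3*b13 = -(3)*(-4) - (-4)*(-2) = 4
  e2: v1*b12 - v3*b23 = (1)*(-4) - (-4)*(4) = 12
  e3: v1*b13 + v2*b23 = (1)*(-2) + (3)*(4) = 10
Trivector part <vB>_3:
  e123: v1*b23 - v2*b13 + v3*b12 = (1)*(4) - (3)*(-2) + (-4)*(-4) = 26
vB = 4*e1 + 12*e2 + 10*e3 + 26*e123
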